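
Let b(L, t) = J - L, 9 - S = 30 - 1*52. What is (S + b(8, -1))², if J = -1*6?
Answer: 289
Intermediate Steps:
J = -6
S = 31 (S = 9 - (30 - 1*52) = 9 - (30 - 52) = 9 - 1*(-22) = 9 + 22 = 31)
b(L, t) = -6 - L
(S + b(8, -1))² = (31 + (-6 - 1*8))² = (31 + (-6 - 8))² = (31 - 14)² = 17² = 289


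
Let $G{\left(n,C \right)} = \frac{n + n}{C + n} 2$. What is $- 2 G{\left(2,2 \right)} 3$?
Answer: $-12$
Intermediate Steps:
$G{\left(n,C \right)} = \frac{4 n}{C + n}$ ($G{\left(n,C \right)} = \frac{2 n}{C + n} 2 = \frac{4 n}{C + n}$)
$- 2 G{\left(2,2 \right)} 3 = - 2 \cdot 4 \cdot 2 \frac{1}{2 + 2} \cdot 3 = - 2 \cdot 4 \cdot 2 \cdot \frac{1}{4} \cdot 3 = \left(-2\right) 2 \cdot 3 = \left(-4\right) 3 = -12$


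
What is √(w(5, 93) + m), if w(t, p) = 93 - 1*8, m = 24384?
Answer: √24469 ≈ 156.43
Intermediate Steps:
w(t, p) = 85 (w(t, p) = 93 - 8 = 85)
√(w(5, 93) + m) = √(85 + 24384) = √24469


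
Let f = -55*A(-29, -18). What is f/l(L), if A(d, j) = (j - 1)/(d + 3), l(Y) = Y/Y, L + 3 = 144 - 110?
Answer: -1045/26 ≈ -40.192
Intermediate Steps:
L = 31 (L = -3 + (144 - 110) = -3 + 34 = 31)
l(Y) = 1
A(d, j) = (-1 + j)/(3 + d)
f = -1045/26 (f = -55*(-1 - 18)/(3 - 29) = -55*(-19)/(-26) = -(-55)*(-19)/26 = -55*19/26 = -1045/26 ≈ -40.192)
f/l(L) = -1045/26/1 = -1045/26*1 = -1045/26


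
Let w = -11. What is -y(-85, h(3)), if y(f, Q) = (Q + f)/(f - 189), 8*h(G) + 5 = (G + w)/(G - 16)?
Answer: -8897/28496 ≈ -0.31222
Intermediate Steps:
h(G) = -5/8 + (-11 + G)/(8*(-16 + G)) (h(G) = -5/8 + ((G - 11)/(G - 16))/8 = -5/8 + ((-11 + G)/(-16 + G))/8 = -5/8 + (-11 + G)/(8*(-16 + G)))
y(f, Q) = (Q + f)/(-189 + f)
-y(-85, h(3)) = -((69 - 4*3)/(8*(-16 + 3)) - 85)/(-189 - 85) = -((⅛)*(69 - 12)/(-13) - 85)/(-274) = -(-1)*((⅛)*(-1/13)*57 - 85)/274 = -(-1)*(-57/104 - 85)/274 = -(-1)*(-8897)/(274*104) = -1*8897/28496 = -8897/28496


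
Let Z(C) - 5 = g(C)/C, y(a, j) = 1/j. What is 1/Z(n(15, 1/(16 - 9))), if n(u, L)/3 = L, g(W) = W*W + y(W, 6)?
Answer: 126/733 ≈ 0.17190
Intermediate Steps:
g(W) = 1/6 + W**2 (g(W) = W*W + 1/6 = W**2 + 1/6 = 1/6 + W**2)
n(u, L) = 3*L
Z(C) = 5 + (1/6 + C**2)/C
1/Z(n(15, 1/(16 - 9))) = 1/(5 + 3/(16 - 9) + 1/(6*((3/(16 - 9))))) = 1/(5 + 3/7 + 1/(6*((3/7)))) = 1/(5 + 3*(1/7) + 1/(6*((3*(1/7))))) = 1/(5 + 3/7 + 1/(6*(3/7))) = 1/(5 + 3/7 + (1/6)*(7/3)) = 1/(5 + 3/7 + 7/18) = 1/(733/126) = 126/733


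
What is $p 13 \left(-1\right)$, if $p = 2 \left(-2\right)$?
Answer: $52$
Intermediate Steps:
$p = -4$
$p 13 \left(-1\right) = - 4 \cdot 13 \left(-1\right) = \left(-4\right) \left(-13\right) = 52$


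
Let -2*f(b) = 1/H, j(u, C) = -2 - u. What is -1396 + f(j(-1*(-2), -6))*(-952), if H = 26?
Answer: -17910/13 ≈ -1377.7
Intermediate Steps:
f(b) = -1/52 (f(b) = -1/2/26 = -1/2*1/26 = -1/52)
-1396 + f(j(-1*(-2), -6))*(-952) = -1396 - 1/52*(-952) = -1396 + 238/13 = -17910/13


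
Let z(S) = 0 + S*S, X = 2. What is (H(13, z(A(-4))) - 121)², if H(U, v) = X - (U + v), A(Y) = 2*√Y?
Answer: 13456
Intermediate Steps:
z(S) = S² (z(S) = 0 + S² = S²)
H(U, v) = 2 - U - v (H(U, v) = 2 - (U + v) = 2 + (-U - v) = 2 - U - v)
(H(13, z(A(-4))) - 121)² = ((2 - 1*13 - (2*√(-4))²) - 121)² = ((2 - 13 - (2*(2*I))²) - 121)² = ((2 - 13 - (4*I)²) - 121)² = ((2 - 13 - 1*(-16)) - 121)² = ((2 - 13 + 16) - 121)² = (5 - 121)² = (-116)² = 13456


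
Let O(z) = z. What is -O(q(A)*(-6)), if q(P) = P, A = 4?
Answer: 24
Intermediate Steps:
-O(q(A)*(-6)) = -4*(-6) = -1*(-24) = 24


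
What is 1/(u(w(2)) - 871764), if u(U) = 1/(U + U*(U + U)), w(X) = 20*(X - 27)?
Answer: -499500/435446117999 ≈ -1.1471e-6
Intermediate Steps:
w(X) = -540 + 20*X (w(X) = 20*(-27 + X) = -540 + 20*X)
u(U) = 1/(U + 2*U²) (u(U) = 1/(U + U*(2*U)) = 1/(U + 2*U²))
1/(u(w(2)) - 871764) = 1/(1/((-540 + 20*2)*(1 + 2*(-540 + 20*2))) - 871764) = 1/(1/((-540 + 40)*(1 + 2*(-540 + 40))) - 871764) = 1/(1/((-500)*(1 + 2*(-500))) - 871764) = 1/(-1/(500*(1 - 1000)) - 871764) = 1/(-1/500/(-999) - 871764) = 1/(-1/500*(-1/999) - 871764) = 1/(1/499500 - 871764) = 1/(-435446117999/499500) = -499500/435446117999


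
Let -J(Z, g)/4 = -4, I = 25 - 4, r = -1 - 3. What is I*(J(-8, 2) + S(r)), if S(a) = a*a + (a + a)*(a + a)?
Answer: 2016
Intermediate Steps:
r = -4
I = 21
J(Z, g) = 16 (J(Z, g) = -4*(-4) = 16)
S(a) = 5*a**2 (S(a) = a**2 + (2*a)*(2*a) = a**2 + 4*a**2 = 5*a**2)
I*(J(-8, 2) + S(r)) = 21*(16 + 5*(-4)**2) = 21*(16 + 5*16) = 21*(16 + 80) = 21*96 = 2016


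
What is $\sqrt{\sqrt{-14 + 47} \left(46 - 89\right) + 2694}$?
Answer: $\sqrt{2694 - 43 \sqrt{33}} \approx 49.467$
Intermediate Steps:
$\sqrt{\sqrt{-14 + 47} \left(46 - 89\right) + 2694} = \sqrt{\sqrt{33} \left(-43\right) + 2694} = \sqrt{- 43 \sqrt{33} + 2694} = \sqrt{2694 - 43 \sqrt{33}}$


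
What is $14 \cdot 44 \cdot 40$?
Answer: $24640$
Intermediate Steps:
$14 \cdot 44 \cdot 40 = 616 \cdot 40 = 24640$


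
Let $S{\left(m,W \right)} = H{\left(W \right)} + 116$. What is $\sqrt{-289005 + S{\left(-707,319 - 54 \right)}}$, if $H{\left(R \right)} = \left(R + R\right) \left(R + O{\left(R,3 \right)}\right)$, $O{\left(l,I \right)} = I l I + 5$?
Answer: $\sqrt{1118261} \approx 1057.5$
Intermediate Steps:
$O{\left(l,I \right)} = 5 + l I^{2}$ ($O{\left(l,I \right)} = l I^{2} + 5 = 5 + l I^{2}$)
$H{\left(R \right)} = 2 R \left(5 + 10 R\right)$ ($H{\left(R \right)} = \left(R + R\right) \left(R + \left(5 + R 3^{2}\right)\right) = 2 R \left(R + \left(5 + R 9\right)\right) = 2 R \left(R + \left(5 + 9 R\right)\right) = 2 R \left(5 + 10 R\right)$)
$S{\left(m,W \right)} = 116 + 10 W \left(1 + 2 W\right)$ ($S{\left(m,W \right)} = 10 W \left(1 + 2 W\right) + 116 = 116 + 10 W \left(1 + 2 W\right)$)
$\sqrt{-289005 + S{\left(-707,319 - 54 \right)}} = \sqrt{-289005 + \left(116 + 10 \left(319 - 54\right) + 20 \left(319 - 54\right)^{2}\right)} = \sqrt{-289005 + \left(116 + 10 \cdot 265 + 20 \cdot 265^{2}\right)} = \sqrt{-289005 + \left(116 + 2650 + 20 \cdot 70225\right)} = \sqrt{-289005 + \left(116 + 2650 + 1404500\right)} = \sqrt{-289005 + 1407266} = \sqrt{1118261}$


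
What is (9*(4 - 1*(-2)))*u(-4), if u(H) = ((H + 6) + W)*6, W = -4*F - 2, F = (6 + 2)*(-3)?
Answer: 31104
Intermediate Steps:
F = -24 (F = 8*(-3) = -24)
W = 94 (W = -4*(-24) - 2 = 96 - 2 = 94)
u(H) = 600 + 6*H (u(H) = ((H + 6) + 94)*6 = ((6 + H) + 94)*6 = (100 + H)*6 = 600 + 6*H)
(9*(4 - 1*(-2)))*u(-4) = (9*(4 - 1*(-2)))*(600 + 6*(-4)) = (9*(4 + 2))*(600 - 24) = (9*6)*576 = 54*576 = 31104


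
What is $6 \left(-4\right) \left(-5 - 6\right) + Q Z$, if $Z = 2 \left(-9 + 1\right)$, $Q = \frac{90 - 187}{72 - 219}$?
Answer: $\frac{37256}{147} \approx 253.44$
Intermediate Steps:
$Q = \frac{97}{147}$ ($Q = - \frac{97}{-147} = \left(-97\right) \left(- \frac{1}{147}\right) = \frac{97}{147} \approx 0.65986$)
$Z = -16$ ($Z = 2 \left(-8\right) = -16$)
$6 \left(-4\right) \left(-5 - 6\right) + Q Z = 6 \left(-4\right) \left(-5 - 6\right) + \frac{97}{147} \left(-16\right) = \left(-24\right) \left(-11\right) - \frac{1552}{147} = 264 - \frac{1552}{147} = \frac{37256}{147}$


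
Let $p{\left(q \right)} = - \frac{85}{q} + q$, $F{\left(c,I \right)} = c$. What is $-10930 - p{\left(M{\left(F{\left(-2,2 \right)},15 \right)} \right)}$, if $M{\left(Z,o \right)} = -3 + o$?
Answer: $- \frac{131219}{12} \approx -10935.0$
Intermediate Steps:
$p{\left(q \right)} = q - \frac{85}{q}$
$-10930 - p{\left(M{\left(F{\left(-2,2 \right)},15 \right)} \right)} = -10930 - \left(\left(-3 + 15\right) - \frac{85}{-3 + 15}\right) = -10930 - \left(12 - \frac{85}{12}\right) = -10930 - \frac{59}{12} = - \frac{131219}{12}$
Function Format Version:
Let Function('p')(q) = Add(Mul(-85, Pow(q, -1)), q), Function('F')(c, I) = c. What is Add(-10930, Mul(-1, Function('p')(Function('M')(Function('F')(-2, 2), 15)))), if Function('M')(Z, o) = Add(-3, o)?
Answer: Rational(-131219, 12) ≈ -10935.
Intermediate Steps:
Function('p')(q) = Add(q, Mul(-85, Pow(q, -1)))
Add(-10930, Mul(-1, Function('p')(Function('M')(Function('F')(-2, 2), 15)))) = Add(-10930, Mul(-1, Add(Add(-3, 15), Mul(-85, Pow(Add(-3, 15), -1))))) = Add(-10930, Mul(-1, Add(12, Mul(-85, Pow(12, -1))))) = Add(-10930, Mul(-1, Add(12, Mul(-85, Rational(1, 12))))) = Add(-10930, Mul(-1, Add(12, Rational(-85, 12)))) = Add(-10930, Mul(-1, Rational(59, 12))) = Add(-10930, Rational(-59, 12)) = Rational(-131219, 12)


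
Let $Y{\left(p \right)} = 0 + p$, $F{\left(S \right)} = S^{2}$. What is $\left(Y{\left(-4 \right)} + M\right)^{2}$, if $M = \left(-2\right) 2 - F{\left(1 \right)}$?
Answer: $81$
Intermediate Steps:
$Y{\left(p \right)} = p$
$M = -5$ ($M = \left(-2\right) 2 - 1^{2} = -4 - 1 = -5$)
$\left(Y{\left(-4 \right)} + M\right)^{2} = \left(-4 - 5\right)^{2} = \left(-9\right)^{2} = 81$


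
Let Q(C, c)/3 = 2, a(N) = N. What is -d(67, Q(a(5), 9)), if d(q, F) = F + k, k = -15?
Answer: 9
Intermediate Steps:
Q(C, c) = 6 (Q(C, c) = 3*2 = 6)
d(q, F) = -15 + F (d(q, F) = F - 15 = -15 + F)
-d(67, Q(a(5), 9)) = -(-15 + 6) = -1*(-9) = 9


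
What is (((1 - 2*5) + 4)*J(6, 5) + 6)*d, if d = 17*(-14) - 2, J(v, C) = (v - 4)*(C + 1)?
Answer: 12960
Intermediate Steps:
J(v, C) = (1 + C)*(-4 + v) (J(v, C) = (-4 + v)*(1 + C) = (1 + C)*(-4 + v))
d = -240 (d = -238 - 2 = -240)
(((1 - 2*5) + 4)*J(6, 5) + 6)*d = (((1 - 2*5) + 4)*(-4 + 6 - 4*5 + 5*6) + 6)*(-240) = (((1 - 10) + 4)*(-4 + 6 - 20 + 30) + 6)*(-240) = ((-9 + 4)*12 + 6)*(-240) = (-5*12 + 6)*(-240) = (-60 + 6)*(-240) = -54*(-240) = 12960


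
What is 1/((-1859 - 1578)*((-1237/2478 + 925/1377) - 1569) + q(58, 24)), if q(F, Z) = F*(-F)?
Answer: 162486/875587645357 ≈ 1.8557e-7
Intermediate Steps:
q(F, Z) = -F²
1/((-1859 - 1578)*((-1237/2478 + 925/1377) - 1569) + q(58, 24)) = 1/((-1859 - 1578)*((-1237/2478 + 925/1377) - 1569) - 1*58²) = 1/(-3437*((-1237*1/2478 + 925*(1/1377)) - 1569) - 1*3364) = 1/(-3437*((-1237/2478 + 925/1377) - 1569) - 3364) = 1/(-3437*(196267/1137402 - 1569) - 3364) = 1/(-3437*(-1784387471/1137402) - 3364) = 1/(876134248261/162486 - 3364) = 1/(875587645357/162486) = 162486/875587645357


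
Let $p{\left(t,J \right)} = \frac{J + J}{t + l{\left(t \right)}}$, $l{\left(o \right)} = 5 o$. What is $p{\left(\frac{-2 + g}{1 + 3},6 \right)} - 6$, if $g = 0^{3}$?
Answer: $-10$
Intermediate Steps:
$g = 0$
$p{\left(t,J \right)} = \frac{J}{3 t}$ ($p{\left(t,J \right)} = \frac{J + J}{t + 5 t} = \frac{2 J}{6 t} = 2 J \frac{1}{6 t} = \frac{J}{3 t}$)
$p{\left(\frac{-2 + g}{1 + 3},6 \right)} - 6 = \frac{1}{3} \cdot 6 \frac{1}{\left(-2 + 0\right) \frac{1}{1 + 3}} - 6 = \frac{1}{3} \cdot 6 \frac{1}{\left(-2\right) \frac{1}{4}} - 6 = \frac{1}{3} \cdot 6 \frac{1}{- \frac{1}{2}} - 6 = \frac{1}{3} \cdot 6 \left(-2\right) - 6 = -4 - 6 = -10$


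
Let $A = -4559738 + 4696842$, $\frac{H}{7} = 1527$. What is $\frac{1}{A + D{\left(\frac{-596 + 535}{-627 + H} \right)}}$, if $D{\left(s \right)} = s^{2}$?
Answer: $\frac{101243844}{13880935991497} \approx 7.2937 \cdot 10^{-6}$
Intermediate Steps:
$H = 10689$ ($H = 7 \cdot 1527 = 10689$)
$A = 137104$
$\frac{1}{A + D{\left(\frac{-596 + 535}{-627 + H} \right)}} = \frac{1}{137104 + \left(\frac{-596 + 535}{-627 + 10689}\right)^{2}} = \frac{1}{137104 + \left(- \frac{61}{10062}\right)^{2}} = \frac{1}{137104 + \frac{3721}{101243844}} = \frac{1}{\frac{13880935991497}{101243844}} = \frac{101243844}{13880935991497}$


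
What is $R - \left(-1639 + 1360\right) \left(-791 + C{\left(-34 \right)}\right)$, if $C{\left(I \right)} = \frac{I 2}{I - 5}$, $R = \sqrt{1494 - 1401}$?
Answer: $- \frac{2862633}{13} + \sqrt{93} \approx -2.2019 \cdot 10^{5}$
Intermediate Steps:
$R = \sqrt{93} \approx 9.6436$
$C{\left(I \right)} = \frac{2 I}{-5 + I}$
$R - \left(-1639 + 1360\right) \left(-791 + C{\left(-34 \right)}\right) = \sqrt{93} - \left(-1639 + 1360\right) \left(-791 + 2 \left(-34\right) \frac{1}{-5 - 34}\right) = \sqrt{93} - - 279 \left(-791 + 2 \left(-34\right) \frac{1}{-39}\right) = \sqrt{93} - - 279 \left(-791 + 2 \left(-34\right) \left(- \frac{1}{39}\right)\right) = \sqrt{93} - - 279 \left(-791 + \frac{68}{39}\right) = \sqrt{93} - \left(-279\right) \left(- \frac{30781}{39}\right) = \sqrt{93} - \frac{2862633}{13} = - \frac{2862633}{13} + \sqrt{93}$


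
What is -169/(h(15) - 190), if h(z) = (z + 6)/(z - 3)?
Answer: 676/753 ≈ 0.89774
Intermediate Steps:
h(z) = (6 + z)/(-3 + z)
-169/(h(15) - 190) = -169/((6 + 15)/(-3 + 15) - 190) = -169/(21/12 - 190) = -169/((1/12)*21 - 190) = -169/(7/4 - 190) = -169/(-753/4) = -169*(-4/753) = 676/753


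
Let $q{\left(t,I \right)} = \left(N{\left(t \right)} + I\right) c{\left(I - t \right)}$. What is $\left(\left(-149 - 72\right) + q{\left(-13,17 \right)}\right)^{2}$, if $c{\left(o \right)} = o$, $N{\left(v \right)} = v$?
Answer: $10201$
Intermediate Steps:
$q{\left(t,I \right)} = \left(I + t\right) \left(I - t\right)$ ($q{\left(t,I \right)} = \left(t + I\right) \left(I - t\right) = \left(I + t\right) \left(I - t\right)$)
$\left(\left(-149 - 72\right) + q{\left(-13,17 \right)}\right)^{2} = \left(\left(-149 - 72\right) + \left(17 - 13\right) \left(17 - -13\right)\right)^{2} = \left(-221 + 4 \left(17 + 13\right)\right)^{2} = \left(-221 + 4 \cdot 30\right)^{2} = \left(-221 + 120\right)^{2} = \left(-101\right)^{2} = 10201$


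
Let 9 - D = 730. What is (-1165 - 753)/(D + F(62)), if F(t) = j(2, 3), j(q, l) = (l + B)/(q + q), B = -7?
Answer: 959/361 ≈ 2.6565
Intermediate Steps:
D = -721 (D = 9 - 1*730 = 9 - 730 = -721)
j(q, l) = (-7 + l)/(2*q) (j(q, l) = (l - 7)/(q + q) = (-7 + l)/((2*q)) = (-7 + l)*(1/(2*q)) = (-7 + l)/(2*q))
F(t) = -1 (F(t) = (½)*(-7 + 3)/2 = (½)*(½)*(-4) = -1)
(-1165 - 753)/(D + F(62)) = (-1165 - 753)/(-721 - 1) = -1918/(-722) = -1918*(-1/722) = 959/361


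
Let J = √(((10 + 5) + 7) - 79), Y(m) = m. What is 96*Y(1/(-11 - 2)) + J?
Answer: -96/13 + I*√57 ≈ -7.3846 + 7.5498*I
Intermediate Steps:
J = I*√57 (J = √((15 + 7) - 79) = √(22 - 79) = √(-57) = I*√57 ≈ 7.5498*I)
96*Y(1/(-11 - 2)) + J = 96/(-11 - 2) + I*√57 = 96/(-13) + I*√57 = 96*(-1/13) + I*√57 = -96/13 + I*√57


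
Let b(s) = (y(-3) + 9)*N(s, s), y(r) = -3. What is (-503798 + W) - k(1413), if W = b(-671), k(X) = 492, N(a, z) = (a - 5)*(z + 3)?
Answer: 2205118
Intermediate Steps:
N(a, z) = (-5 + a)*(3 + z)
b(s) = -90 - 12*s + 6*s² (b(s) = (-3 + 9)*(-15 - 5*s + 3*s + s*s) = 6*(-15 - 5*s + 3*s + s²) = 6*(-15 + s² - 2*s) = -90 - 12*s + 6*s²)
W = 2709408 (W = -90 - 12*(-671) + 6*(-671)² = -90 + 8052 + 6*450241 = -90 + 8052 + 2701446 = 2709408)
(-503798 + W) - k(1413) = (-503798 + 2709408) - 1*492 = 2205610 - 492 = 2205118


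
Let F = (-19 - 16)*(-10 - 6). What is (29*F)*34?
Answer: 552160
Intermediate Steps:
F = 560 (F = -35*(-16) = 560)
(29*F)*34 = (29*560)*34 = 16240*34 = 552160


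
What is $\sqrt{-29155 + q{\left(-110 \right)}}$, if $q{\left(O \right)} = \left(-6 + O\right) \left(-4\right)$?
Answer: $i \sqrt{28691} \approx 169.38 i$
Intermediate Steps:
$q{\left(O \right)} = 24 - 4 O$
$\sqrt{-29155 + q{\left(-110 \right)}} = \sqrt{-29155 + \left(24 - -440\right)} = \sqrt{-29155 + \left(24 + 440\right)} = \sqrt{-29155 + 464} = \sqrt{-28691} = i \sqrt{28691}$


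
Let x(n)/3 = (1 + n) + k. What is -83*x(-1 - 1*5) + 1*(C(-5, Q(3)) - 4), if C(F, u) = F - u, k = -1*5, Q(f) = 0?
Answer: 2481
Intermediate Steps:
k = -5
x(n) = -12 + 3*n (x(n) = 3*((1 + n) - 5) = 3*(-4 + n) = -12 + 3*n)
-83*x(-1 - 1*5) + 1*(C(-5, Q(3)) - 4) = -83*(-12 + 3*(-1 - 1*5)) + 1*((-5 - 1*0) - 4) = -83*(-12 + 3*(-1 - 5)) + 1*((-5 + 0) - 4) = -83*(-12 + 3*(-6)) + 1*(-5 - 4) = -83*(-12 - 18) + 1*(-9) = -83*(-30) - 9 = 2490 - 9 = 2481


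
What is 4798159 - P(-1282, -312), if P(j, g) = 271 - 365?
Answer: 4798253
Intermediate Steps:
P(j, g) = -94
4798159 - P(-1282, -312) = 4798159 - 1*(-94) = 4798159 + 94 = 4798253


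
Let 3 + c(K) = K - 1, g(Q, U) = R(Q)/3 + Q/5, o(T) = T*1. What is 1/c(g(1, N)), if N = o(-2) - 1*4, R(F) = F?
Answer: -15/52 ≈ -0.28846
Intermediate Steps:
o(T) = T
N = -6 (N = -2 - 1*4 = -2 - 4 = -6)
g(Q, U) = 8*Q/15 (g(Q, U) = Q/3 + Q/5 = 8*Q/15)
c(K) = -4 + K (c(K) = -3 + (K - 1) = -3 + (-1 + K) = -4 + K)
1/c(g(1, N)) = 1/(-4 + (8/15)*1) = 1/(-4 + 8/15) = 1/(-52/15) = -15/52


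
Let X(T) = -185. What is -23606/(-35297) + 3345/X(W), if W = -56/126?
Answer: -22740271/1305989 ≈ -17.412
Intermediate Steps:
W = -4/9 (W = -56*1/126 = -4/9 ≈ -0.44444)
-23606/(-35297) + 3345/X(W) = -23606/(-35297) + 3345/(-185) = -23606*(-1/35297) + 3345*(-1/185) = 23606/35297 - 669/37 = -22740271/1305989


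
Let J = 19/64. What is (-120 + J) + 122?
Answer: 147/64 ≈ 2.2969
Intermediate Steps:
J = 19/64 (J = 19*(1/64) = 19/64 ≈ 0.29688)
(-120 + J) + 122 = (-120 + 19/64) + 122 = -7661/64 + 122 = 147/64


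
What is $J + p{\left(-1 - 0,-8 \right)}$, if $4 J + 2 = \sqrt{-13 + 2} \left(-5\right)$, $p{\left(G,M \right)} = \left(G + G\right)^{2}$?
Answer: $\frac{7}{2} - \frac{5 i \sqrt{11}}{4} \approx 3.5 - 4.1458 i$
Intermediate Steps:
$p{\left(G,M \right)} = 4 G^{2}$ ($p{\left(G,M \right)} = \left(2 G\right)^{2} = 4 G^{2}$)
$J = - \frac{1}{2} - \frac{5 i \sqrt{11}}{4}$ ($J = - \frac{1}{2} + \frac{\sqrt{-13 + 2} \left(-5\right)}{4} = - \frac{1}{2} + \frac{\sqrt{-11} \left(-5\right)}{4} = - \frac{1}{2} + \frac{i \sqrt{11} \left(-5\right)}{4} = - \frac{1}{2} + \frac{\left(-5\right) i \sqrt{11}}{4} = - \frac{1}{2} - \frac{5 i \sqrt{11}}{4} \approx -0.5 - 4.1458 i$)
$J + p{\left(-1 - 0,-8 \right)} = \left(- \frac{1}{2} - \frac{5 i \sqrt{11}}{4}\right) + 4 \left(-1 - 0\right)^{2} = \left(- \frac{1}{2} - \frac{5 i \sqrt{11}}{4}\right) + 4 \left(-1 + 0\right)^{2} = \left(- \frac{1}{2} - \frac{5 i \sqrt{11}}{4}\right) + 4 \left(-1\right)^{2} = \left(- \frac{1}{2} - \frac{5 i \sqrt{11}}{4}\right) + 4 \cdot 1 = \left(- \frac{1}{2} - \frac{5 i \sqrt{11}}{4}\right) + 4 = \frac{7}{2} - \frac{5 i \sqrt{11}}{4}$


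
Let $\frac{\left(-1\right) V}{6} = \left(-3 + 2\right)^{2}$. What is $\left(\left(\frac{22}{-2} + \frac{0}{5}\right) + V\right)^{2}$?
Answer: $289$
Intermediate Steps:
$V = -6$ ($V = - 6 \left(-3 + 2\right)^{2} = - 6 \left(-1\right)^{2} = \left(-6\right) 1 = -6$)
$\left(\left(\frac{22}{-2} + \frac{0}{5}\right) + V\right)^{2} = \left(\left(\frac{22}{-2} + \frac{0}{5}\right) - 6\right)^{2} = \left(\left(22 \left(- \frac{1}{2}\right) + 0 \cdot \frac{1}{5}\right) - 6\right)^{2} = \left(\left(-11 + 0\right) - 6\right)^{2} = \left(-11 - 6\right)^{2} = \left(-17\right)^{2} = 289$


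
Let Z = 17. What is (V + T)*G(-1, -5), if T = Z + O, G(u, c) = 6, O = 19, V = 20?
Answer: 336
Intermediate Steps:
T = 36 (T = 17 + 19 = 36)
(V + T)*G(-1, -5) = (20 + 36)*6 = 56*6 = 336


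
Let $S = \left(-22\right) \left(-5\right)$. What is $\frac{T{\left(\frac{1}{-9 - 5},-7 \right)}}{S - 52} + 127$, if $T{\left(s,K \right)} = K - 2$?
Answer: $\frac{7357}{58} \approx 126.84$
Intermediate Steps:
$T{\left(s,K \right)} = -2 + K$
$S = 110$
$\frac{T{\left(\frac{1}{-9 - 5},-7 \right)}}{S - 52} + 127 = \frac{-2 - 7}{110 - 52} + 127 = - \frac{9}{58} + 127 = \frac{7357}{58}$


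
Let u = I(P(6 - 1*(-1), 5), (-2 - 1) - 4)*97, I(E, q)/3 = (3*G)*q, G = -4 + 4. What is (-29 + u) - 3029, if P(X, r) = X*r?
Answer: -3058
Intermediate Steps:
G = 0
I(E, q) = 0 (I(E, q) = 3*((3*0)*q) = 3*(0*q) = 3*0 = 0)
u = 0 (u = 0*97 = 0)
(-29 + u) - 3029 = (-29 + 0) - 3029 = -29 - 3029 = -3058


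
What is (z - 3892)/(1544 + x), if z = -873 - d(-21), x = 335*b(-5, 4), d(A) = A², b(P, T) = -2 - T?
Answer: 2603/233 ≈ 11.172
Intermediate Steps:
x = -2010 (x = 335*(-2 - 1*4) = 335*(-2 - 4) = 335*(-6) = -2010)
z = -1314 (z = -873 - 1*(-21)² = -873 - 1*441 = -873 - 441 = -1314)
(z - 3892)/(1544 + x) = (-1314 - 3892)/(1544 - 2010) = -5206/(-466) = -5206*(-1/466) = 2603/233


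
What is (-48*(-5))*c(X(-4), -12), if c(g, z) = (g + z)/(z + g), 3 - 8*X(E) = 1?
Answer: 240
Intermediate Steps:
X(E) = ¼ (X(E) = 3/8 - ⅛*1 = 3/8 - ⅛ = ¼)
c(g, z) = 1 (c(g, z) = (g + z)/(g + z) = 1)
(-48*(-5))*c(X(-4), -12) = -48*(-5)*1 = 240*1 = 240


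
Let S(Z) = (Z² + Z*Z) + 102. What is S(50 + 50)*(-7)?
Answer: -140714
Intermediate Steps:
S(Z) = 102 + 2*Z² (S(Z) = (Z² + Z²) + 102 = 2*Z² + 102 = 102 + 2*Z²)
S(50 + 50)*(-7) = (102 + 2*(50 + 50)²)*(-7) = (102 + 2*100²)*(-7) = (102 + 2*10000)*(-7) = (102 + 20000)*(-7) = 20102*(-7) = -140714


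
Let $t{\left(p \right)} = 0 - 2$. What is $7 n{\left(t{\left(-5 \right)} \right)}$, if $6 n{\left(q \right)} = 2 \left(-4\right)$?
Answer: $- \frac{28}{3} \approx -9.3333$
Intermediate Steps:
$t{\left(p \right)} = -2$ ($t{\left(p \right)} = 0 - 2 = -2$)
$n{\left(q \right)} = - \frac{4}{3}$ ($n{\left(q \right)} = \frac{2 \left(-4\right)}{6} = \frac{1}{6} \left(-8\right) = - \frac{4}{3}$)
$7 n{\left(t{\left(-5 \right)} \right)} = 7 \left(- \frac{4}{3}\right) = - \frac{28}{3}$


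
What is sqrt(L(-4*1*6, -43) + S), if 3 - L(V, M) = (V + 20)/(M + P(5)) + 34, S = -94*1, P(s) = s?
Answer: I*sqrt(45163)/19 ≈ 11.185*I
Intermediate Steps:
S = -94
L(V, M) = -31 - (20 + V)/(5 + M) (L(V, M) = 3 - ((V + 20)/(M + 5) + 34) = 3 - ((20 + V)/(5 + M) + 34) = 3 - (34 + (20 + V)/(5 + M)) = 3 + (-34 - (20 + V)/(5 + M)) = -31 - (20 + V)/(5 + M))
sqrt(L(-4*1*6, -43) + S) = sqrt((-175 - (-4*1)*6 - 31*(-43))/(5 - 43) - 94) = sqrt((-175 - (-4)*6 + 1333)/(-38) - 94) = sqrt(-(-175 - 1*(-24) + 1333)/38 - 94) = sqrt(-(-175 + 24 + 1333)/38 - 94) = sqrt(-1/38*1182 - 94) = sqrt(-591/19 - 94) = sqrt(-2377/19) = I*sqrt(45163)/19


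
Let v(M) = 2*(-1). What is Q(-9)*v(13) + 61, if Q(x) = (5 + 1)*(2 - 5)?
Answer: 97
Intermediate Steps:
v(M) = -2
Q(x) = -18 (Q(x) = 6*(-3) = -18)
Q(-9)*v(13) + 61 = -18*(-2) + 61 = 36 + 61 = 97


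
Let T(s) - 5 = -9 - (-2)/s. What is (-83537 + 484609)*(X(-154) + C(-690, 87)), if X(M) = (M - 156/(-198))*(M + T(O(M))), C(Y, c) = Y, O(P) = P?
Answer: 3424184400352/363 ≈ 9.4330e+9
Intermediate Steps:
T(s) = -4 + 2/s (T(s) = 5 + (-9 - (-2)/s) = 5 + (-9 + 2/s) = -4 + 2/s)
X(M) = (26/33 + M)*(-4 + M + 2/M) (X(M) = (M - 156/(-198))*(M + (-4 + 2/M)) = (M - 156*(-1/198))*(-4 + M + 2/M) = (M + 26/33)*(-4 + M + 2/M) = (26/33 + M)*(-4 + M + 2/M))
(-83537 + 484609)*(X(-154) + C(-690, 87)) = (-83537 + 484609)*((-38/33 + (-154)² - 106/33*(-154) + (52/33)/(-154)) - 690) = 401072*((-38/33 + 23716 + 1484/3 + (52/33)*(-1/154)) - 690) = 401072*((-38/33 + 23716 + 1484/3 - 26/2541) - 690) = 401072*(61516352/2541 - 690) = 401072*(59763062/2541) = 3424184400352/363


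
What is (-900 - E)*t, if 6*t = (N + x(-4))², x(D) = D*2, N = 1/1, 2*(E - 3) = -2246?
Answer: 5390/3 ≈ 1796.7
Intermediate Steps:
E = -1120 (E = 3 + (½)*(-2246) = 3 - 1123 = -1120)
N = 1
x(D) = 2*D
t = 49/6 (t = (1 + 2*(-4))²/6 = (1 - 8)²/6 = (⅙)*(-7)² = (⅙)*49 = 49/6 ≈ 8.1667)
(-900 - E)*t = (-900 - 1*(-1120))*(49/6) = (-900 + 1120)*(49/6) = 220*(49/6) = 5390/3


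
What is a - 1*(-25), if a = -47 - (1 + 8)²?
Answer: -103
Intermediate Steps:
a = -128 (a = -47 - 1*9² = -47 - 1*81 = -47 - 81 = -128)
a - 1*(-25) = -128 - 1*(-25) = -128 + 25 = -103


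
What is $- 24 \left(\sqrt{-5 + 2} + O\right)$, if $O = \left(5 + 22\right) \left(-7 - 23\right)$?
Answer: $19440 - 24 i \sqrt{3} \approx 19440.0 - 41.569 i$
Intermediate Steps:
$O = -810$ ($O = 27 \left(-30\right) = -810$)
$- 24 \left(\sqrt{-5 + 2} + O\right) = - 24 \left(\sqrt{-5 + 2} - 810\right) = - 24 \left(\sqrt{-3} - 810\right) = - 24 \left(i \sqrt{3} - 810\right) = - 24 \left(-810 + i \sqrt{3}\right) = 19440 - 24 i \sqrt{3}$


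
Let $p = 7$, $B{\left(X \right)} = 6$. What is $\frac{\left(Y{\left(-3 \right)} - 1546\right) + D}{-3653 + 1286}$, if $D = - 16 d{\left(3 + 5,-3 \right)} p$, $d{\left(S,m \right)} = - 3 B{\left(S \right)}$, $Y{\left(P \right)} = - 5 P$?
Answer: $- \frac{485}{2367} \approx -0.2049$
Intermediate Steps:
$d{\left(S,m \right)} = -18$ ($d{\left(S,m \right)} = \left(-3\right) 6 = -18$)
$D = 2016$ ($D = \left(-16\right) \left(-18\right) 7 = 288 \cdot 7 = 2016$)
$\frac{\left(Y{\left(-3 \right)} - 1546\right) + D}{-3653 + 1286} = \frac{\left(\left(-5\right) \left(-3\right) - 1546\right) + 2016}{-3653 + 1286} = \frac{\left(15 - 1546\right) + 2016}{-2367} = \left(-1531 + 2016\right) \left(- \frac{1}{2367}\right) = 485 \left(- \frac{1}{2367}\right) = - \frac{485}{2367}$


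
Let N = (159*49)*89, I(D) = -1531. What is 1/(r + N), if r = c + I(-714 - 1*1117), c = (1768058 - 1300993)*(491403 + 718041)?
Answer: 1/564889653728 ≈ 1.7703e-12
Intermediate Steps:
c = 564888961860 (c = 467065*1209444 = 564888961860)
N = 693399 (N = 7791*89 = 693399)
r = 564888960329 (r = 564888961860 - 1531 = 564888960329)
1/(r + N) = 1/(564888960329 + 693399) = 1/564889653728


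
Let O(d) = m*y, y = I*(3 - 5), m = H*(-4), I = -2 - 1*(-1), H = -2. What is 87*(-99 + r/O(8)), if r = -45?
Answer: -141723/16 ≈ -8857.7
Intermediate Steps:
I = -1 (I = -2 + 1 = -1)
m = 8 (m = -2*(-4) = 8)
y = 2 (y = -(3 - 5) = -1*(-2) = 2)
O(d) = 16 (O(d) = 8*2 = 16)
87*(-99 + r/O(8)) = 87*(-99 - 45/16) = 87*(-1629/16) = -141723/16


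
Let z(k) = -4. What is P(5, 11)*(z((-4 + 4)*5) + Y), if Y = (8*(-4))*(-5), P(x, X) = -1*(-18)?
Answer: 2808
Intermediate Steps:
P(x, X) = 18
Y = 160 (Y = -32*(-5) = 160)
P(5, 11)*(z((-4 + 4)*5) + Y) = 18*(-4 + 160) = 18*156 = 2808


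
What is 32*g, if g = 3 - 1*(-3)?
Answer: 192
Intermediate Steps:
g = 6 (g = 3 + 3 = 6)
32*g = 32*6 = 192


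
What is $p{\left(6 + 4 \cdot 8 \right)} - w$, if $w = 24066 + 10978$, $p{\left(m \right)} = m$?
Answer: $-35006$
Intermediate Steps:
$w = 35044$
$p{\left(6 + 4 \cdot 8 \right)} - w = \left(6 + 4 \cdot 8\right) - 35044 = \left(6 + 32\right) - 35044 = 38 - 35044 = -35006$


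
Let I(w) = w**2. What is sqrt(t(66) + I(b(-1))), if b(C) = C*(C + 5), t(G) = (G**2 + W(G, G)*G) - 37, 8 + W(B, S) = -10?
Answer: sqrt(3147) ≈ 56.098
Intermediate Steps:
W(B, S) = -18 (W(B, S) = -8 - 10 = -18)
t(G) = -37 + G**2 - 18*G (t(G) = (G**2 - 18*G) - 37 = -37 + G**2 - 18*G)
b(C) = C*(5 + C)
sqrt(t(66) + I(b(-1))) = sqrt((-37 + 66**2 - 18*66) + (-(5 - 1))**2) = sqrt((-37 + 4356 - 1188) + (-1*4)**2) = sqrt(3131 + (-4)**2) = sqrt(3131 + 16) = sqrt(3147)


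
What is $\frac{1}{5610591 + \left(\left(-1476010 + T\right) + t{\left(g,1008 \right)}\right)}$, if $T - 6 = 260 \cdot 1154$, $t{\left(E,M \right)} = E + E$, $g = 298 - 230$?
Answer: $\frac{1}{4434763} \approx 2.2549 \cdot 10^{-7}$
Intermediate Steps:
$g = 68$
$t{\left(E,M \right)} = 2 E$
$T = 300046$ ($T = 6 + 260 \cdot 1154 = 6 + 300040 = 300046$)
$\frac{1}{5610591 + \left(\left(-1476010 + T\right) + t{\left(g,1008 \right)}\right)} = \frac{1}{5610591 + \left(\left(-1476010 + 300046\right) + 2 \cdot 68\right)} = \frac{1}{5610591 + \left(-1175964 + 136\right)} = \frac{1}{5610591 - 1175828} = \frac{1}{4434763}$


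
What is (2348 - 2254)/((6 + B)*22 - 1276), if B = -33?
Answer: -47/935 ≈ -0.050267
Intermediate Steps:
(2348 - 2254)/((6 + B)*22 - 1276) = (2348 - 2254)/((6 - 33)*22 - 1276) = 94/(-27*22 - 1276) = 94/(-594 - 1276) = 94/(-1870) = 94*(-1/1870) = -47/935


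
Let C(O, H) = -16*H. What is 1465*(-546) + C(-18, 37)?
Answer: -800482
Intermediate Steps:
1465*(-546) + C(-18, 37) = 1465*(-546) - 16*37 = -799890 - 592 = -800482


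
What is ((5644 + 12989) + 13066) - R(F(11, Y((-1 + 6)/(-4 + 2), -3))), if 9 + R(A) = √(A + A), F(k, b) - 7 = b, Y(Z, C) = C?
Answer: 31708 - 2*√2 ≈ 31705.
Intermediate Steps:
F(k, b) = 7 + b
R(A) = -9 + √2*√A (R(A) = -9 + √(A + A) = -9 + √(2*A) = -9 + √2*√A)
((5644 + 12989) + 13066) - R(F(11, Y((-1 + 6)/(-4 + 2), -3))) = ((5644 + 12989) + 13066) - (-9 + √2*√(7 - 3)) = (18633 + 13066) - (-9 + √2*√4) = 31699 - (-9 + √2*2) = 31699 - (-9 + 2*√2) = 31699 + (9 - 2*√2) = 31708 - 2*√2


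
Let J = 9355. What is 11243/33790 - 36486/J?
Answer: -45107347/12644218 ≈ -3.5674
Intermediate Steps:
11243/33790 - 36486/J = 11243/33790 - 36486/9355 = -45107347/12644218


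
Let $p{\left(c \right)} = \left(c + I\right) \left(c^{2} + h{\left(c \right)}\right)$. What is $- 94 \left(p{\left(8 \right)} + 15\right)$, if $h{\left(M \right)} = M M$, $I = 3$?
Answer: $-133762$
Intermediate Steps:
$h{\left(M \right)} = M^{2}$
$p{\left(c \right)} = 2 c^{2} \left(3 + c\right)$ ($p{\left(c \right)} = \left(c + 3\right) \left(c^{2} + c^{2}\right) = \left(3 + c\right) 2 c^{2} = 2 c^{2} \left(3 + c\right)$)
$- 94 \left(p{\left(8 \right)} + 15\right) = - 94 \left(2 \cdot 8^{2} \left(3 + 8\right) + 15\right) = - 94 \left(2 \cdot 64 \cdot 11 + 15\right) = - 94 \left(1408 + 15\right) = \left(-94\right) 1423 = -133762$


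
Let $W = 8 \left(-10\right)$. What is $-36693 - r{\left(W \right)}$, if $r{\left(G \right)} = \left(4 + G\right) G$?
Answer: $-42773$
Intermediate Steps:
$W = -80$
$r{\left(G \right)} = G \left(4 + G\right)$
$-36693 - r{\left(W \right)} = -36693 - - 80 \left(4 - 80\right) = -36693 - \left(-80\right) \left(-76\right) = -36693 - 6080 = -42773$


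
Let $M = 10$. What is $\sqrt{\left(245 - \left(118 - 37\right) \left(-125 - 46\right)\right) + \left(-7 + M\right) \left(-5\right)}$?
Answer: $\sqrt{14081} \approx 118.66$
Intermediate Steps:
$\sqrt{\left(245 - \left(118 - 37\right) \left(-125 - 46\right)\right) + \left(-7 + M\right) \left(-5\right)} = \sqrt{\left(245 - \left(118 - 37\right) \left(-125 - 46\right)\right) + \left(-7 + 10\right) \left(-5\right)} = \sqrt{\left(245 - 81 \left(-171\right)\right) + 3 \left(-5\right)} = \sqrt{\left(245 - -13851\right) - 15} = \sqrt{\left(245 + 13851\right) - 15} = \sqrt{14096 - 15} = \sqrt{14081}$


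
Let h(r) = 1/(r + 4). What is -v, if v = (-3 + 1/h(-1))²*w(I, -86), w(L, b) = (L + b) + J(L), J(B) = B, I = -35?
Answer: 0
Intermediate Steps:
w(L, b) = b + 2*L (w(L, b) = (L + b) + L = b + 2*L)
h(r) = 1/(4 + r)
v = 0 (v = (-3 + 1/1/(4 - 1))²*(-86 + 2*(-35)) = (-3 + 1/1/3)²*(-86 - 70) = (-3 + 1/(⅓))²*(-156) = (-3 + 1*3)²*(-156) = (-3 + 3)²*(-156) = 0²*(-156) = 0*(-156) = 0)
-v = -1*0 = 0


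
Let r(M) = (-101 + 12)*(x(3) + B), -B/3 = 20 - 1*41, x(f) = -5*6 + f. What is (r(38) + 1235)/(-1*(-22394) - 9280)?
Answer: -1969/13114 ≈ -0.15014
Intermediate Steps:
x(f) = -30 + f
B = 63 (B = -3*(20 - 1*41) = -3*(20 - 41) = -3*(-21) = 63)
r(M) = -3204 (r(M) = (-101 + 12)*((-30 + 3) + 63) = -89*(-27 + 63) = -89*36 = -3204)
(r(38) + 1235)/(-1*(-22394) - 9280) = (-3204 + 1235)/(-1*(-22394) - 9280) = -1969/(22394 - 9280) = -1969/13114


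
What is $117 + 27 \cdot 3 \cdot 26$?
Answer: $2223$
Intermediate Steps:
$117 + 27 \cdot 3 \cdot 26 = 117 + 81 \cdot 26 = 117 + 2106 = 2223$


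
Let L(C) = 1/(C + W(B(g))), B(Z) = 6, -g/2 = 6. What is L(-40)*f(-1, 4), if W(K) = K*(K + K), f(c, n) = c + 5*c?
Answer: -3/16 ≈ -0.18750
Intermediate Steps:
g = -12 (g = -2*6 = -12)
f(c, n) = 6*c
W(K) = 2*K**2 (W(K) = K*(2*K) = 2*K**2)
L(C) = 1/(72 + C) (L(C) = 1/(C + 2*6**2) = 1/(C + 2*36) = 1/(C + 72) = 1/(72 + C))
L(-40)*f(-1, 4) = (6*(-1))/(72 - 40) = -6/32 = (1/32)*(-6) = -3/16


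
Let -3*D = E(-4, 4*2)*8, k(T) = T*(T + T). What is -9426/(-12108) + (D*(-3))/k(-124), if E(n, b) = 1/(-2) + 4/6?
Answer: 18117781/23271576 ≈ 0.77854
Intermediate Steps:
E(n, b) = ⅙ (E(n, b) = 1*(-½) + 4*(⅙) = -½ + ⅔ = ⅙)
k(T) = 2*T² (k(T) = T*(2*T) = 2*T²)
D = -4/9 (D = -8/18 = -⅓*4/3 = -4/9 ≈ -0.44444)
-9426/(-12108) + (D*(-3))/k(-124) = -9426/(-12108) + (-4/9*(-3))/((2*(-124)²)) = -9426*(-1/12108) + 4/(3*((2*15376))) = 1571/2018 + (4/3)/30752 = 1571/2018 + (4/3)*(1/30752) = 1571/2018 + 1/23064 = 18117781/23271576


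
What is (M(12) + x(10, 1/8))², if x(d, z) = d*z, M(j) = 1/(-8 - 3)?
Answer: 2601/1936 ≈ 1.3435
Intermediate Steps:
M(j) = -1/11 (M(j) = 1/(-11) = -1/11)
(M(12) + x(10, 1/8))² = (-1/11 + 10/8)² = (-1/11 + 10*(⅛))² = (-1/11 + 5/4)² = (51/44)² = 2601/1936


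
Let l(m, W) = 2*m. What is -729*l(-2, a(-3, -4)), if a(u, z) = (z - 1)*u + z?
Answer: 2916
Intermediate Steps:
a(u, z) = z + u*(-1 + z) (a(u, z) = (-1 + z)*u + z = u*(-1 + z) + z = z + u*(-1 + z))
-729*l(-2, a(-3, -4)) = -1458*(-2) = -729*(-4) = 2916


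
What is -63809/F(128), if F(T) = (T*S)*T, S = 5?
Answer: -63809/81920 ≈ -0.77892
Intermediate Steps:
F(T) = 5*T² (F(T) = (T*5)*T = (5*T)*T = 5*T²)
-63809/F(128) = -63809/(5*128²) = -63809/(5*16384) = -63809/81920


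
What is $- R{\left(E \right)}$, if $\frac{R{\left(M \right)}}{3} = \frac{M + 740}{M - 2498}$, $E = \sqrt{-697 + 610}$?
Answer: $\frac{5545299}{6240091} + \frac{9714 i \sqrt{87}}{6240091} \approx 0.88866 + 0.01452 i$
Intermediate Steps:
$E = i \sqrt{87}$ ($E = \sqrt{-87} = i \sqrt{87} \approx 9.3274 i$)
$R{\left(M \right)} = \frac{3 \left(740 + M\right)}{-2498 + M}$ ($R{\left(M \right)} = 3 \frac{M + 740}{M - 2498} = 3 \frac{740 + M}{-2498 + M} = \frac{3 \left(740 + M\right)}{-2498 + M}$)
$- R{\left(E \right)} = - \frac{3 \left(740 + i \sqrt{87}\right)}{-2498 + i \sqrt{87}}$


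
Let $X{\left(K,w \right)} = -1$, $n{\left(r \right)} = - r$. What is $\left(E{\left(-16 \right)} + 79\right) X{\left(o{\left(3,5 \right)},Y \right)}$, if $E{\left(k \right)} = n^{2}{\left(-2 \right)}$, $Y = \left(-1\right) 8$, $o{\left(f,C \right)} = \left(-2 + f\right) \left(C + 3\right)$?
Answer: $-83$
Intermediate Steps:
$o{\left(f,C \right)} = \left(-2 + f\right) \left(3 + C\right)$
$Y = -8$
$E{\left(k \right)} = 4$ ($E{\left(k \right)} = \left(\left(-1\right) \left(-2\right)\right)^{2} = 2^{2} = 4$)
$\left(E{\left(-16 \right)} + 79\right) X{\left(o{\left(3,5 \right)},Y \right)} = \left(4 + 79\right) \left(-1\right) = 83 \left(-1\right) = -83$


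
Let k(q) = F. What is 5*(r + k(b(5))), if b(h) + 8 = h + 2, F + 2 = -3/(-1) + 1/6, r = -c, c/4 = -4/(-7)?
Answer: -235/42 ≈ -5.5952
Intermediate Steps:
c = 16/7 (c = 4*(-4/(-7)) = 4*(-4*(-1/7)) = 4*(4/7) = 16/7 ≈ 2.2857)
r = -16/7 (r = -1*16/7 = -16/7 ≈ -2.2857)
F = 7/6 (F = -2 + (-3/(-1) + 1/6) = -2 + (-3*(-1) + 1*(1/6)) = -2 + (3 + 1/6) = -2 + 19/6 = 7/6 ≈ 1.1667)
b(h) = -6 + h (b(h) = -8 + (h + 2) = -8 + (2 + h) = -6 + h)
k(q) = 7/6
5*(r + k(b(5))) = 5*(-16/7 + 7/6) = 5*(-47/42) = -235/42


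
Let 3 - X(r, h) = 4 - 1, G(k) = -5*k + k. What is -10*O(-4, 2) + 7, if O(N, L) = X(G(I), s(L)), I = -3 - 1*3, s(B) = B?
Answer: 7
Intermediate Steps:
I = -6 (I = -3 - 3 = -6)
G(k) = -4*k
X(r, h) = 0 (X(r, h) = 3 - (4 - 1) = 3 - 1*3 = 3 - 3 = 0)
O(N, L) = 0
-10*O(-4, 2) + 7 = -10*0 + 7 = 0 + 7 = 7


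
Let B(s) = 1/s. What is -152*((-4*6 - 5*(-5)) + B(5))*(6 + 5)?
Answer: -10032/5 ≈ -2006.4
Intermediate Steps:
-152*((-4*6 - 5*(-5)) + B(5))*(6 + 5) = -152*((-4*6 - 5*(-5)) + 1/5)*(6 + 5) = -152*((-24 + 25) + 1/5)*11 = -152*(1 + 1/5)*11 = -912*11/5 = -152*66/5 = -10032/5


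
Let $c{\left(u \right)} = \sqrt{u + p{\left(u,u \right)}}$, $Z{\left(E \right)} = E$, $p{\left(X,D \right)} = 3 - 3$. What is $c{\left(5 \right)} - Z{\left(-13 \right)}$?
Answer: $13 + \sqrt{5} \approx 15.236$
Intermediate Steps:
$p{\left(X,D \right)} = 0$ ($p{\left(X,D \right)} = 3 - 3 = 0$)
$c{\left(u \right)} = \sqrt{u}$ ($c{\left(u \right)} = \sqrt{u + 0} = \sqrt{u}$)
$c{\left(5 \right)} - Z{\left(-13 \right)} = \sqrt{5} - -13 = \sqrt{5} + 13 = 13 + \sqrt{5}$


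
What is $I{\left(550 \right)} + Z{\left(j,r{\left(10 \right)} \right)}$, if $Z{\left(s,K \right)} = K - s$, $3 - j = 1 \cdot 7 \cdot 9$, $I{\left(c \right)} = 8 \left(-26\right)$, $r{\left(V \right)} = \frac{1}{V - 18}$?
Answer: $- \frac{1185}{8} \approx -148.13$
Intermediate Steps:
$r{\left(V \right)} = \frac{1}{-18 + V}$
$I{\left(c \right)} = -208$
$j = -60$ ($j = 3 - 1 \cdot 7 \cdot 9 = 3 - 7 \cdot 9 = 3 - 63 = -60$)
$I{\left(550 \right)} + Z{\left(j,r{\left(10 \right)} \right)} = -208 + \left(\frac{1}{-18 + 10} - -60\right) = -208 + \left(\frac{1}{-8} + 60\right) = -208 + \left(- \frac{1}{8} + 60\right) = -208 + \frac{479}{8} = - \frac{1185}{8}$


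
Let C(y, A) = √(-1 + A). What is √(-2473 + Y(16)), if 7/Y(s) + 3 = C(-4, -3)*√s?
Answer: √(-13180150 - 4088*I)/73 ≈ 0.0077126 - 49.732*I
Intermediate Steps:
Y(s) = 7/(-3 + 2*I*√s) (Y(s) = 7/(-3 + √(-1 - 3)*√s) = 7/(-3 + √(-4)*√s) = 7/(-3 + (2*I)*√s) = 7/(-3 + 2*I*√s))
√(-2473 + Y(16)) = √(-2473 + 7/(-3 + 2*I*√16)) = √(-2473 + 7/(-3 + 2*I*4)) = √(-2473 + 7/(-3 + 8*I)) = √(-2473 + 7*((-3 - 8*I)/73)) = √(-2473 + 7*(-3 - 8*I)/73)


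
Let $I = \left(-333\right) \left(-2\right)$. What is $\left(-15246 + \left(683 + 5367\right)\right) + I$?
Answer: $-8530$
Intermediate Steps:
$I = 666$
$\left(-15246 + \left(683 + 5367\right)\right) + I = \left(-15246 + \left(683 + 5367\right)\right) + 666 = \left(-15246 + 6050\right) + 666 = -9196 + 666 = -8530$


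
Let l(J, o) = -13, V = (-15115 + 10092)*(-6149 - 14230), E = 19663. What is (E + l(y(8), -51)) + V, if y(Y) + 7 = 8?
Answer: 102383367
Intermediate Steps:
y(Y) = 1 (y(Y) = -7 + 8 = 1)
V = 102363717 (V = -5023*(-20379) = 102363717)
(E + l(y(8), -51)) + V = (19663 - 13) + 102363717 = 19650 + 102363717 = 102383367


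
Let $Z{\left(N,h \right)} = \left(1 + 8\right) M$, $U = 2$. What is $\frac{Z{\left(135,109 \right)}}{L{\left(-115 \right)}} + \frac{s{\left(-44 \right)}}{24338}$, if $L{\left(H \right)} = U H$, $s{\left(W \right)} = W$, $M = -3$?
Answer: $\frac{323503}{2798870} \approx 0.11558$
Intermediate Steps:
$Z{\left(N,h \right)} = -27$ ($Z{\left(N,h \right)} = \left(1 + 8\right) \left(-3\right) = 9 \left(-3\right) = -27$)
$L{\left(H \right)} = 2 H$
$\frac{Z{\left(135,109 \right)}}{L{\left(-115 \right)}} + \frac{s{\left(-44 \right)}}{24338} = - \frac{27}{2 \left(-115\right)} - \frac{44}{24338} = - \frac{27}{-230} - \frac{22}{12169} = \left(-27\right) \left(- \frac{1}{230}\right) - \frac{22}{12169} = \frac{27}{230} - \frac{22}{12169} = \frac{323503}{2798870}$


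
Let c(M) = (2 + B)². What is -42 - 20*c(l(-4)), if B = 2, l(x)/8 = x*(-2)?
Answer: -362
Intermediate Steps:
l(x) = -16*x (l(x) = 8*(x*(-2)) = 8*(-2*x) = -16*x)
c(M) = 16 (c(M) = (2 + 2)² = 4² = 16)
-42 - 20*c(l(-4)) = -42 - 20*16 = -42 - 320 = -362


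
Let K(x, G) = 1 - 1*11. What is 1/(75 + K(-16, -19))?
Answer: 1/65 ≈ 0.015385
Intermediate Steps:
K(x, G) = -10 (K(x, G) = 1 - 11 = -10)
1/(75 + K(-16, -19)) = 1/(75 - 10) = 1/65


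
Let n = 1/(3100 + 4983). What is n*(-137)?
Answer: -1/59 ≈ -0.016949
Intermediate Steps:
n = 1/8083 ≈ 0.00012372
n*(-137) = (1/8083)*(-137) = -1/59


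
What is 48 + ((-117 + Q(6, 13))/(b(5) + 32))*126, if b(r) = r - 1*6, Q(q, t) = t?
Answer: -11616/31 ≈ -374.71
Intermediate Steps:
b(r) = -6 + r (b(r) = r - 6 = -6 + r)
48 + ((-117 + Q(6, 13))/(b(5) + 32))*126 = 48 + ((-117 + 13)/((-6 + 5) + 32))*126 = 48 - 104/(-1 + 32)*126 = 48 - 104/31*126 = 48 - 13104/31 = -11616/31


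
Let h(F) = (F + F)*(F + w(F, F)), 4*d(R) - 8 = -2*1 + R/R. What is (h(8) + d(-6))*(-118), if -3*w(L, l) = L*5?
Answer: 59177/6 ≈ 9862.8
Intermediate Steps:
w(L, l) = -5*L/3 (w(L, l) = -L*5/3 = -5*L/3)
d(R) = 7/4 (d(R) = 2 + (-2*1 + R/R)/4 = 2 + (-2 + 1)/4 = 2 + (1/4)*(-1) = 2 - 1/4 = 7/4)
h(F) = -4*F**2/3 (h(F) = (F + F)*(F - 5*F/3) = (2*F)*(-2*F/3) = -4*F**2/3)
(h(8) + d(-6))*(-118) = (-4/3*8**2 + 7/4)*(-118) = (-4/3*64 + 7/4)*(-118) = (-256/3 + 7/4)*(-118) = -1003/12*(-118) = 59177/6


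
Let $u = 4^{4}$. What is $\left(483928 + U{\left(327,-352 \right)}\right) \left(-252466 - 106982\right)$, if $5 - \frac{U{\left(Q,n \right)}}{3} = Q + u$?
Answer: $-173323668912$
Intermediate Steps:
$u = 256$
$U{\left(Q,n \right)} = -753 - 3 Q$ ($U{\left(Q,n \right)} = 15 - 3 \left(Q + 256\right) = 15 - 3 \left(256 + Q\right) = 15 - \left(768 + 3 Q\right) = -753 - 3 Q$)
$\left(483928 + U{\left(327,-352 \right)}\right) \left(-252466 - 106982\right) = \left(483928 - 1734\right) \left(-252466 - 106982\right) = \left(483928 - 1734\right) \left(-359448\right) = 482194 \left(-359448\right) = -173323668912$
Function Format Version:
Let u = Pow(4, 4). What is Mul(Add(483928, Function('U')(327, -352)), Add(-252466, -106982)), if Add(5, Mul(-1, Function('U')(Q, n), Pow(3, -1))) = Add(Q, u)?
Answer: -173323668912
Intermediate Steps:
u = 256
Function('U')(Q, n) = Add(-753, Mul(-3, Q)) (Function('U')(Q, n) = Add(15, Mul(-3, Add(Q, 256))) = Add(15, Mul(-3, Add(256, Q))) = Add(15, Add(-768, Mul(-3, Q))) = Add(-753, Mul(-3, Q)))
Mul(Add(483928, Function('U')(327, -352)), Add(-252466, -106982)) = Mul(Add(483928, Add(-753, Mul(-3, 327))), Add(-252466, -106982)) = Mul(Add(483928, Add(-753, -981)), -359448) = Mul(Add(483928, -1734), -359448) = Mul(482194, -359448) = -173323668912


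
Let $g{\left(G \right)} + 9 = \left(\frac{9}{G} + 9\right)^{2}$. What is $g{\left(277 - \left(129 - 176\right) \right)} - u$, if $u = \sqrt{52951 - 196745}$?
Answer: $\frac{93961}{1296} - i \sqrt{143794} \approx 72.501 - 379.2 i$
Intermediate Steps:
$u = i \sqrt{143794}$ ($u = \sqrt{-143794} = i \sqrt{143794} \approx 379.2 i$)
$g{\left(G \right)} = -9 + \left(9 + \frac{9}{G}\right)^{2}$ ($g{\left(G \right)} = -9 + \left(\frac{9}{G} + 9\right)^{2} = -9 + \left(9 + \frac{9}{G}\right)^{2}$)
$g{\left(277 - \left(129 - 176\right) \right)} - u = \left(72 + \frac{81}{\left(277 - \left(129 - 176\right)\right)^{2}} + \frac{162}{277 - \left(129 - 176\right)}\right) - i \sqrt{143794} = \left(72 + \frac{81}{\left(277 - -47\right)^{2}} + \frac{162}{277 - -47}\right) - i \sqrt{143794} = \left(72 + \frac{81}{\left(277 + 47\right)^{2}} + \frac{162}{277 + 47}\right) - i \sqrt{143794} = \left(72 + \frac{81}{104976} + \frac{162}{324}\right) - i \sqrt{143794} = \left(72 + 81 \cdot \frac{1}{104976} + 162 \cdot \frac{1}{324}\right) - i \sqrt{143794} = \left(72 + \frac{1}{1296} + \frac{1}{2}\right) - i \sqrt{143794} = \frac{93961}{1296} - i \sqrt{143794}$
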